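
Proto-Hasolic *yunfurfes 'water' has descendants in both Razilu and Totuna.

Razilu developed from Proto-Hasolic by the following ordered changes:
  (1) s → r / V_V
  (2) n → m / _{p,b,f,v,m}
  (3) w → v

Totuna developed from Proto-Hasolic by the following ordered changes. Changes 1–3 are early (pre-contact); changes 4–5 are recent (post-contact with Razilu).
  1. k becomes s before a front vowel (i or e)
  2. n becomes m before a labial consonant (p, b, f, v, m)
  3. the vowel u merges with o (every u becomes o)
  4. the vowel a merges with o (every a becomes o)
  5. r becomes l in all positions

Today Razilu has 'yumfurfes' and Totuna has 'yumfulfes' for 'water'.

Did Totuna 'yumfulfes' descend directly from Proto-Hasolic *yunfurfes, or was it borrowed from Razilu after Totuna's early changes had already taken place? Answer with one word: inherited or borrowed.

If inherited, *yunfurfes would pass through all of Totuna's changes:
Totuna: start from *yunfurfes.
  rule 1: no change — yunfurfes
  rule 2 (nasal place assimilation): yunfurfes → yumfurfes
  rule 3 (vowel merger): yumfurfes → yomforfes
  rule 4: no change — yomforfes
  rule 5 (unconditioned shift): yomforfes → yomfolfes
  ⇒ Totuna yomfolfes
If borrowed from Razilu 'yumfurfes' after the early changes, it would undergo only the recent ones:
  rule 4 (vowel merger): no change (yumfurfes)
  rule 5 (unconditioned shift): yumfurfes → yumfulfes
  ⇒ as a loan: yumfulfes
Totuna 'yumfulfes' matches the loan outcome 'yumfulfes', not the inherited 'yomfolfes' — it skipped the early Totuna changes, so it was borrowed from Razilu.

borrowed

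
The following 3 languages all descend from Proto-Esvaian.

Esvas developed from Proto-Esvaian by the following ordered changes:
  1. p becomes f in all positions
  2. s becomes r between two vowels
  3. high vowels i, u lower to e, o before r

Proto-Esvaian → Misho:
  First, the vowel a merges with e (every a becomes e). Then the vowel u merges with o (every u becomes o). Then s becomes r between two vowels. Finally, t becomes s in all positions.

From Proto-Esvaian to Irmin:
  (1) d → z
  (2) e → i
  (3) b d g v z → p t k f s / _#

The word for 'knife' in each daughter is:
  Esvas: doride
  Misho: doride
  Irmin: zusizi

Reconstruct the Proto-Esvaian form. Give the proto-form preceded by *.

*duside

Position 5: Esvas has d, Misho has d, Irmin has z. Esvas preserves d here (none of its changes turn any other segment into d), so the proto-segment is *d.
Position 6: Esvas has e, Misho has e, Irmin has i. Taking the neighbouring segments as reconstructed: Esvas e can only go back to *e; Misho e could go back to *a or *e; Irmin i could go back to *e or *i — the one source consistent with every daughter is *e.
Continuing position by position gives *duside; check it forward:
Esvas: *duside > duride > doride  (by rhotacism, pre-rhotic lowering)
Misho: start from *duside.
  rule 1: no change — duside
  rule 2 (vowel merger): duside → doside
  rule 3 (rhotacism): doside → doride
  rule 4: no change — doride
  ⇒ Misho doride
Irmin: *duside
  duside → zusize   [unconditioned shift]
  zusize → zusizi   [vowel merger]
  zusizi (rule 3 does not apply)
  giving Irmin zusizi.
*duside is the unique common source.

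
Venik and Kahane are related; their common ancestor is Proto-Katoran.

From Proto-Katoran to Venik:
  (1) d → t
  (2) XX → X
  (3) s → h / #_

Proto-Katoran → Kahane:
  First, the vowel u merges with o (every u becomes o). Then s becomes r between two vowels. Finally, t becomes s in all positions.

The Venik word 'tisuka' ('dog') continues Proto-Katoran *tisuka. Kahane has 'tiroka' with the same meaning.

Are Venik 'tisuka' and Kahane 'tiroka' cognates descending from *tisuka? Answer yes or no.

Derive the expected Kahane reflex of *tisuka:
Kahane: start from *tisuka.
  rule 1 (vowel merger): tisuka → tisoka
  rule 2 (rhotacism): tisoka → tiroka
  rule 3 (unconditioned shift): tiroka → siroka
  ⇒ Kahane siroka
The regular Kahane reflex would be 'siroka', but the attested form is 'tiroka'. The correspondence is irregular, so they are not cognates (the Kahane form has a different source).

no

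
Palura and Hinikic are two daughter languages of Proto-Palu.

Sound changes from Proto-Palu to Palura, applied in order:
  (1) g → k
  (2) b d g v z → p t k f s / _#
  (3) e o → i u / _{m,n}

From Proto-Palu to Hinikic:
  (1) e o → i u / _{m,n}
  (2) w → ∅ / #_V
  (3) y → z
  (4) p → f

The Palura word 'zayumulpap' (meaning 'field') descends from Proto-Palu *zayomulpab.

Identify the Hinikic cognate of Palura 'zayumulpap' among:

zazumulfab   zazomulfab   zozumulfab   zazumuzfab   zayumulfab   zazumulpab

zazumulfab

Hinikic: *zayomulpab
  zayomulpab → zayumulpab   [pre-nasal raising]
  zayumulpab (rule 2 does not apply)
  zayumulpab → zazumulpab   [unconditioned shift]
  zazumulpab → zazumulfab   [unconditioned shift]
  giving Hinikic zazumulfab.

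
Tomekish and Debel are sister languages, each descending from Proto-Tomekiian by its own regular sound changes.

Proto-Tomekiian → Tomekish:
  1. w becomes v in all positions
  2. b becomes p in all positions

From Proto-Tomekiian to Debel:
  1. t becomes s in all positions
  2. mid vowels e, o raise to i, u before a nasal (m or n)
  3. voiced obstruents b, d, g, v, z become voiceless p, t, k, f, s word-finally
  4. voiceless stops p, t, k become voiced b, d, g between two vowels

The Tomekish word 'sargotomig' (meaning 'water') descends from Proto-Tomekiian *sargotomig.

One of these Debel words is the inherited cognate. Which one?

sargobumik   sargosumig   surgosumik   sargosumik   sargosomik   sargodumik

Debel: *sargotomig > sargosomig > sargosumig > sargosumik  (by unconditioned shift, pre-nasal raising, final devoicing)
Only 'sargosumik' matches the regular Debel development of *sargotomig.

sargosumik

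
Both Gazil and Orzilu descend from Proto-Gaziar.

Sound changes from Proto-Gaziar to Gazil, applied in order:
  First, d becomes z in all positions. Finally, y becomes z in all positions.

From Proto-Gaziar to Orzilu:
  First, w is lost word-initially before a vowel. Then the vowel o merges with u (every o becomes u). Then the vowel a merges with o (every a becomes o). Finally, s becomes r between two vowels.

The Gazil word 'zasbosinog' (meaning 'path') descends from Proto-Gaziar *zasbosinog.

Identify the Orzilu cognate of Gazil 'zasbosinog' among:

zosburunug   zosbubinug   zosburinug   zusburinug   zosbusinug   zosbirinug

Orzilu: *zasbosinog
  zasbosinog (rule 1 does not apply)
  zasbosinog → zasbusinug   [vowel merger]
  zasbusinug → zosbusinug   [vowel merger]
  zosbusinug → zosburinug   [rhotacism]
  giving Orzilu zosburinug.
Among the options, 'zosburinug' alone shows every Orzilu change applied in order.

zosburinug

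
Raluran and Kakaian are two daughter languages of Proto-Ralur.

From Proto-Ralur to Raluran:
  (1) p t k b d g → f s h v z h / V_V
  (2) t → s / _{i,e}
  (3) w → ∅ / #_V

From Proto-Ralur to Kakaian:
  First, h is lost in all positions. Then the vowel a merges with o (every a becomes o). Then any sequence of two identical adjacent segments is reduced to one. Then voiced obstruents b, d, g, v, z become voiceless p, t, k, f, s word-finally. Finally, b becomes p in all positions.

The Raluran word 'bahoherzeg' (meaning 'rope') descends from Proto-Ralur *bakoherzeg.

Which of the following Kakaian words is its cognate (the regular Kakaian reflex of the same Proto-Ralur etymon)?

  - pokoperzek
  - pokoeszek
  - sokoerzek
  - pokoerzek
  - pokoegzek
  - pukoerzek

Kakaian: *bakoherzeg > bakoerzeg > bokoerzeg > bokoerzek > pokoerzek  (by h-loss, vowel merger, final devoicing, unconditioned shift)
Among the options, 'pokoerzek' alone shows every Kakaian change applied in order.

pokoerzek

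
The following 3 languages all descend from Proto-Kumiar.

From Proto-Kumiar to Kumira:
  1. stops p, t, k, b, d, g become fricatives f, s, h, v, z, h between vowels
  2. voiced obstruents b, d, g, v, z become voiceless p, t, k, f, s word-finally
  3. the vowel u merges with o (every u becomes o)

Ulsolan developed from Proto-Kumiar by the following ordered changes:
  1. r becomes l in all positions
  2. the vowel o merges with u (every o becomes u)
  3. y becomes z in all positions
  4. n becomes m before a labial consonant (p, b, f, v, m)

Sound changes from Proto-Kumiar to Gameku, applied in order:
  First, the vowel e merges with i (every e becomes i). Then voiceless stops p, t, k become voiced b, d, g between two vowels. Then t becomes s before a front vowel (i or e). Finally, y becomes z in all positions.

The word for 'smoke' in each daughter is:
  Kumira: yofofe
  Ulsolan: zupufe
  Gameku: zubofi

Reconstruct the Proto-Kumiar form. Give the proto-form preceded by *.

Position 4: Kumira has o, Ulsolan has u, Gameku has o. Gameku preserves o here (none of its changes turn any other segment into o), so the proto-segment is *o.
Position 3: Kumira has f, Ulsolan has p, Gameku has b. Ulsolan preserves p here (none of its changes turn any other segment into p), so the proto-segment is *p.
Position 6: Kumira has e, Ulsolan has e, Gameku has i. Kumira preserves e here (none of its changes turn any other segment into e), so the proto-segment is *e.
This points to *yupofe. Verify forward in each daughter:
Kumira: start from *yupofe.
  rule 1 (intervocalic lenition): yupofe → yufofe
  rule 2: no change — yufofe
  rule 3 (vowel merger): yufofe → yofofe
  ⇒ Kumira yofofe
Ulsolan: start from *yupofe.
  rule 1: no change — yupofe
  rule 2 (vowel merger): yupofe → yupufe
  rule 3 (unconditioned shift): yupufe → zupufe
  rule 4: no change — zupufe
  ⇒ Ulsolan zupufe
Gameku: *yupofe
  yupofe → yupofi   [vowel merger]
  yupofi → yubofi   [intervocalic voicing]
  yubofi (rule 3 does not apply)
  yubofi → zubofi   [unconditioned shift]
  giving Gameku zubofi.
*yupofe is the unique common source.

*yupofe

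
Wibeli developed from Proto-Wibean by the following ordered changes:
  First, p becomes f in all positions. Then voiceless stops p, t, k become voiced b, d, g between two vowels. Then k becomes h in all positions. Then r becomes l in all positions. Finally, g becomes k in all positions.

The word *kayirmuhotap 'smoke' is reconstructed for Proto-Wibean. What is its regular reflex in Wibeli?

hayilmuhodaf

Wibeli: *kayirmuhotap
  kayirmuhotap → kayirmuhotaf   [unconditioned shift]
  kayirmuhotaf → kayirmuhodaf   [intervocalic voicing]
  kayirmuhodaf → hayirmuhodaf   [unconditioned shift]
  hayirmuhodaf → hayilmuhodaf   [unconditioned shift]
  hayilmuhodaf (rule 5 does not apply)
  giving Wibeli hayilmuhodaf.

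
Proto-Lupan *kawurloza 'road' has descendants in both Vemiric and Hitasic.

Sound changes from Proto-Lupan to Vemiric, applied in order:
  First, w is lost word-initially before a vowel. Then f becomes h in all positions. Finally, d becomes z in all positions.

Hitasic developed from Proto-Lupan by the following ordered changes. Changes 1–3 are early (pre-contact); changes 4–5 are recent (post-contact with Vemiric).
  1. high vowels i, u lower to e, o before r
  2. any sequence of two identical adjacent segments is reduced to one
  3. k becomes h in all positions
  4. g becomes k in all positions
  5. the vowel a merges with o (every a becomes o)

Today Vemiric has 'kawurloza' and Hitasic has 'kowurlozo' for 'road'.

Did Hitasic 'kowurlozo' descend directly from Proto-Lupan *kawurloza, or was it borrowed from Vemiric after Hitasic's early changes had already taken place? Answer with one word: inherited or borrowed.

If inherited, *kawurloza would pass through all of Hitasic's changes:
Hitasic: *kawurloza
  kawurloza → kaworloza   [pre-rhotic lowering]
  kaworloza (rule 2 does not apply)
  kaworloza → haworloza   [unconditioned shift]
  haworloza (rule 4 does not apply)
  haworloza → howorlozo   [vowel merger]
  giving Hitasic howorlozo.
If borrowed from Vemiric 'kawurloza' after the early changes, it would undergo only the recent ones:
  rule 4 (unconditioned shift): no change (kawurloza)
  rule 5 (vowel merger): kawurloza → kowurlozo
  ⇒ as a loan: kowurlozo
Hitasic 'kowurlozo' matches the loan outcome 'kowurlozo', not the inherited 'howorlozo' — it skipped the early Hitasic changes, so it was borrowed from Vemiric.

borrowed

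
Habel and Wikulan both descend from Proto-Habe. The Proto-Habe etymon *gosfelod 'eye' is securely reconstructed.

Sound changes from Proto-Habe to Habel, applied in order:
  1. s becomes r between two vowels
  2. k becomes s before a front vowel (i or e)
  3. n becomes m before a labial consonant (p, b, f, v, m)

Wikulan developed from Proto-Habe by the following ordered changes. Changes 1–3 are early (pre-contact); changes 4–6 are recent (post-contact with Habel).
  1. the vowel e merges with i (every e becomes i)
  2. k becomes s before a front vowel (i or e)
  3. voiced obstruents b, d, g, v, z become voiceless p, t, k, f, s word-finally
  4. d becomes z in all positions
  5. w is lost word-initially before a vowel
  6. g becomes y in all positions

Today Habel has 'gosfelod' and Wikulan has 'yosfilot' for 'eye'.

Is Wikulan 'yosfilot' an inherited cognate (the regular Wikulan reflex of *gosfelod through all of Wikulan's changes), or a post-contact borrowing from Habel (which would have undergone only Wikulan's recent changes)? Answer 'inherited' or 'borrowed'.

If inherited, *gosfelod would pass through all of Wikulan's changes:
Wikulan: start from *gosfelod.
  rule 1 (vowel merger): gosfelod → gosfilod
  rule 2: no change — gosfilod
  rule 3 (final devoicing): gosfilod → gosfilot
  rule 4: no change — gosfilot
  rule 5: no change — gosfilot
  rule 6 (unconditioned shift): gosfilot → yosfilot
  ⇒ Wikulan yosfilot
If borrowed from Habel 'gosfelod' after the early changes, it would undergo only the recent ones:
  rule 4 (unconditioned shift): gosfelod → gosfeloz
  rule 5 (glide loss): no change (gosfeloz)
  rule 6 (unconditioned shift): gosfeloz → yosfeloz
  ⇒ as a loan: yosfeloz
Wikulan 'yosfilot' matches the inherited outcome exactly, so it is an inherited cognate, not a loan.

inherited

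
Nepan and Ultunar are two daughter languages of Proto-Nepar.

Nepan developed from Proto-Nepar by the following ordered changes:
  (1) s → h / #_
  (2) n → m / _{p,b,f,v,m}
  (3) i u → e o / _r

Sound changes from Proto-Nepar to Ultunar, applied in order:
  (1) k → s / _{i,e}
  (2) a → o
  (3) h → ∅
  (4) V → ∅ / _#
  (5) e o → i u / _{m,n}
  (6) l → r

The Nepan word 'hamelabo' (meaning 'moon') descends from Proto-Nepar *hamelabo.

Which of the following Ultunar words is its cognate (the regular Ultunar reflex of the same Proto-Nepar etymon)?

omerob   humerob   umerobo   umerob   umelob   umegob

Ultunar: *hamelabo > homelobo > omelobo > omelob > umelob > umerob  (by vowel merger, h-loss, apocope, pre-nasal raising, unconditioned shift)
Among the options, 'umerob' alone shows every Ultunar change applied in order.

umerob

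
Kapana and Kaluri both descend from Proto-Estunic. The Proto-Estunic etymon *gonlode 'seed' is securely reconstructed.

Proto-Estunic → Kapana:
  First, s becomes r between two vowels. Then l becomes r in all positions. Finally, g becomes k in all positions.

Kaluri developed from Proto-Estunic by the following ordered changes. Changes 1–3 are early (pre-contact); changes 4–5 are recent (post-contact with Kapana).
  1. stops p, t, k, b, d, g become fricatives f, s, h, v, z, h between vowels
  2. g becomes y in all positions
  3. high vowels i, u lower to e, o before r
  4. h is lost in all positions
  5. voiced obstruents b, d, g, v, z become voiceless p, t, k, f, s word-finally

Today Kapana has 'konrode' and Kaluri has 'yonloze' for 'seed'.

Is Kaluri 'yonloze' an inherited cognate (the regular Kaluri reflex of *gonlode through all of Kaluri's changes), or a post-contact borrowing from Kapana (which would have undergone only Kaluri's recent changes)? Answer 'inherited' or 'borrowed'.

If inherited, *gonlode would pass through all of Kaluri's changes:
Kaluri: start from *gonlode.
  rule 1 (intervocalic lenition): gonlode → gonloze
  rule 2 (unconditioned shift): gonloze → yonloze
  rule 3: no change — yonloze
  rule 4: no change — yonloze
  rule 5: no change — yonloze
  ⇒ Kaluri yonloze
If borrowed from Kapana 'konrode' after the early changes, it would undergo only the recent ones:
  rule 4 (h-loss): no change (konrode)
  rule 5 (final devoicing): no change (konrode)
  ⇒ as a loan: konrode
Kaluri 'yonloze' matches the inherited outcome exactly, so it is an inherited cognate, not a loan.

inherited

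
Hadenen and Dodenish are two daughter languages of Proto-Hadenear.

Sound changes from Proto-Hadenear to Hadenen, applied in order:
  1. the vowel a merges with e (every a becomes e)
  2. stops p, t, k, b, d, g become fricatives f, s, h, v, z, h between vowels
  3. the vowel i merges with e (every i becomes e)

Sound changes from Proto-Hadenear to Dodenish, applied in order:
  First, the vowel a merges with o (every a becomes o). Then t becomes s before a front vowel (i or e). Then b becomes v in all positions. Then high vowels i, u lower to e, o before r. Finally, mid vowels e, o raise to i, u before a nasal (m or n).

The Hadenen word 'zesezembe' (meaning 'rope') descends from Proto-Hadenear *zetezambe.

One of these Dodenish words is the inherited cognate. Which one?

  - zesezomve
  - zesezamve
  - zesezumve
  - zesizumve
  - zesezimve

Dodenish: *zetezambe
  zetezambe → zetezombe   [vowel merger]
  zetezombe → zesezombe   [palatalisation]
  zesezombe → zesezomve   [unconditioned shift]
  zesezomve (rule 4 does not apply)
  zesezomve → zesezumve   [pre-nasal raising]
  giving Dodenish zesezumve.
Only 'zesezumve' matches the regular Dodenish development of *zetezambe.

zesezumve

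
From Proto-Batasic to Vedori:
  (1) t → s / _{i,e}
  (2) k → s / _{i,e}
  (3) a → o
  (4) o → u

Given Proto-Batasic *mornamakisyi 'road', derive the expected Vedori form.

murnumusisyi

Vedori: *mornamakisyi
  mornamakisyi (rule 1 does not apply)
  mornamakisyi → mornamasisyi   [palatalisation]
  mornamasisyi → mornomosisyi   [vowel merger]
  mornomosisyi → murnumusisyi   [vowel merger]
  giving Vedori murnumusisyi.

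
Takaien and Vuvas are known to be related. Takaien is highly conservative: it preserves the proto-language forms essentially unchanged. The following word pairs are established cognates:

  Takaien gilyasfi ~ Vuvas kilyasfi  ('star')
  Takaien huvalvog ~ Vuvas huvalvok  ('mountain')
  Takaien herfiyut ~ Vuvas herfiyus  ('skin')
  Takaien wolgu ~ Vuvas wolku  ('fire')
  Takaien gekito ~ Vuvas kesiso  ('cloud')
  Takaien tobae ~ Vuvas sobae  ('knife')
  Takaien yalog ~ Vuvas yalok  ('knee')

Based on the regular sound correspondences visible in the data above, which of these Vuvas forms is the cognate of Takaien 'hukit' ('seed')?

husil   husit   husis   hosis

husis

gekito ~ kesiso — Takaien k corresponds to Vuvas s between vowels (before a front vowel).
herfiyut ~ herfiyus — Takaien t corresponds to Vuvas s word-finally.
Applying these to Takaien 'hukit':
  hukit → husit   (k→s between vowels (before a front vowel))
  husit → husis   (t→s word-finally)
So the Vuvas cognate is 'husis'.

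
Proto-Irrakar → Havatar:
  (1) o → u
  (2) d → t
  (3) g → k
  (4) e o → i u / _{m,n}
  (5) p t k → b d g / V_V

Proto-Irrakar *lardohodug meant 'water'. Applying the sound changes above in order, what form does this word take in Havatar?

Havatar: start from *lardohodug.
  rule 1 (vowel merger): lardohodug → larduhudug
  rule 2 (unconditioned shift): larduhudug → lartuhutug
  rule 3 (unconditioned shift): lartuhutug → lartuhutuk
  rule 4: no change — lartuhutuk
  rule 5 (intervocalic voicing): lartuhutuk → lartuhuduk
  ⇒ Havatar lartuhuduk

lartuhuduk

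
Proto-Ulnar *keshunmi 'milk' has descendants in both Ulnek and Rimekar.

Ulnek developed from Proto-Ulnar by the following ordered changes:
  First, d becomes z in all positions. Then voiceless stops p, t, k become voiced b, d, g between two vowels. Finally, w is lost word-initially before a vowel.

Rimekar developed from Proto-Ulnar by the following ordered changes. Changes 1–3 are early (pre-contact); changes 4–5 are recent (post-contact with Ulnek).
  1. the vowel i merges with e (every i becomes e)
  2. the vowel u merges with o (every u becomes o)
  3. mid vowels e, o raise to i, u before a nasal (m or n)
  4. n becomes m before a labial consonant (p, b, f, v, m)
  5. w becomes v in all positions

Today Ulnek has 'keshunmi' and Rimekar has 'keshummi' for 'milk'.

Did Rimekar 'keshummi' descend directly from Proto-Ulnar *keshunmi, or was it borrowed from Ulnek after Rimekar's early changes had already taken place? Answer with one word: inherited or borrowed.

borrowed

If inherited, *keshunmi would pass through all of Rimekar's changes:
Rimekar: *keshunmi > keshunme > keshonme > keshunme > keshumme  (by vowel merger, vowel merger, pre-nasal raising, nasal place assimilation)
If borrowed from Ulnek 'keshunmi' after the early changes, it would undergo only the recent ones:
  rule 4 (nasal place assimilation): keshunmi → keshummi
  rule 5 (unconditioned shift): no change (keshummi)
  ⇒ as a loan: keshummi
Rimekar 'keshummi' matches the loan outcome 'keshummi', not the inherited 'keshumme' — it skipped the early Rimekar changes, so it was borrowed from Ulnek.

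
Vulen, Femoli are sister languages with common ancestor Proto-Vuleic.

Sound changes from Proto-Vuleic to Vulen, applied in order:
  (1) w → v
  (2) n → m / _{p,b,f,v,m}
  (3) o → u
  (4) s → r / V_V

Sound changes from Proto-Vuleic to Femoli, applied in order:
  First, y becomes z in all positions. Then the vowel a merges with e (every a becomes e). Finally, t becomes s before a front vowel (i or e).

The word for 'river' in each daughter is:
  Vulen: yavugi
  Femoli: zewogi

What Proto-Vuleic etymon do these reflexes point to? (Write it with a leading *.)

Position 1: Vulen has y, Femoli has z. Vulen preserves y here (none of its changes turn any other segment into y), so the proto-segment is *y.
Position 3: Vulen has v, Femoli has w. Femoli preserves w here (none of its changes turn any other segment into w), so the proto-segment is *w.
Continuing position by position gives *yawogi; check it forward:
Vulen: start from *yawogi.
  rule 1 (unconditioned shift): yawogi → yavogi
  rule 2: no change — yavogi
  rule 3 (vowel merger): yavogi → yavugi
  rule 4: no change — yavugi
  ⇒ Vulen yavugi
Femoli: *yawogi
  yawogi → zawogi   [unconditioned shift]
  zawogi → zewogi   [vowel merger]
  zewogi (rule 3 does not apply)
  giving Femoli zewogi.
Only *yawogi yields all of Vulen yavugi, Femoli zewogi.

*yawogi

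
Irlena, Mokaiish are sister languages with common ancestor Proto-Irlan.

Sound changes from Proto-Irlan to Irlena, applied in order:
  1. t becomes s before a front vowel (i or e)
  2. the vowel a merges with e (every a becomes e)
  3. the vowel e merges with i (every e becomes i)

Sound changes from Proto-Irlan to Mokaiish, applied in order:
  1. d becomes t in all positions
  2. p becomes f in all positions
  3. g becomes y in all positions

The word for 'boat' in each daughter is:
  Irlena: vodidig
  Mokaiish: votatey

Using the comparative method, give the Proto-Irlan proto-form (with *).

*vodadeg

Position 7: Irlena has g, Mokaiish has y. Irlena preserves g here (none of its changes turn any other segment into g), so the proto-segment is *g.
Position 4: Irlena has i, Mokaiish has a. Mokaiish preserves a here (none of its changes turn any other segment into a), so the proto-segment is *a.
Position 5: Irlena has d, Mokaiish has t. Irlena preserves d here (none of its changes turn any other segment into d), so the proto-segment is *d.
This points to *vodadeg. Verify forward in each daughter:
Irlena: start from *vodadeg.
  rule 1: no change — vodadeg
  rule 2 (vowel merger): vodadeg → vodedeg
  rule 3 (vowel merger): vodedeg → vodidig
  ⇒ Irlena vodidig
Mokaiish: *vodadeg > votateg > votatey  (by unconditioned shift, unconditioned shift)
*vodadeg is the unique common source.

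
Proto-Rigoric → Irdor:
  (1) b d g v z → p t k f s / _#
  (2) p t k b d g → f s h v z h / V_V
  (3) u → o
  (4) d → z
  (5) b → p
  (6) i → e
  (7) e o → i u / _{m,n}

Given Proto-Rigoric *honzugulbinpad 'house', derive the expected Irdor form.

hunzoholpinpat

Irdor: *honzugulbinpad > honzugulbinpat > honzuhulbinpat > honzoholbinpat > honzoholpinpat > honzoholpenpat > hunzoholpinpat  (by final devoicing, intervocalic lenition, vowel merger, unconditioned shift, vowel merger, pre-nasal raising)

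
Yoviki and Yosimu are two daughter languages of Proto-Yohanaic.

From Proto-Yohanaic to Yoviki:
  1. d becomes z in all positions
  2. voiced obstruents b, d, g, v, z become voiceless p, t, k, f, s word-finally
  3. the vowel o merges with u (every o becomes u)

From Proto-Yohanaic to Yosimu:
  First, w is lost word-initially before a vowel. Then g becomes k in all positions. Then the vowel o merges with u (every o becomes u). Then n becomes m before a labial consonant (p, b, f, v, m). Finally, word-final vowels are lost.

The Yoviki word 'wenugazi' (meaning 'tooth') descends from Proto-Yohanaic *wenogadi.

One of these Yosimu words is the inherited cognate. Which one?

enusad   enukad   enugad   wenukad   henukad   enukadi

enukad

Yosimu: *wenogadi
  wenogadi → enogadi   [glide loss]
  enogadi → enokadi   [unconditioned shift]
  enokadi → enukadi   [vowel merger]
  enukadi (rule 4 does not apply)
  enukadi → enukad   [apocope]
  giving Yosimu enukad.
Among the options, 'enukad' alone shows every Yosimu change applied in order.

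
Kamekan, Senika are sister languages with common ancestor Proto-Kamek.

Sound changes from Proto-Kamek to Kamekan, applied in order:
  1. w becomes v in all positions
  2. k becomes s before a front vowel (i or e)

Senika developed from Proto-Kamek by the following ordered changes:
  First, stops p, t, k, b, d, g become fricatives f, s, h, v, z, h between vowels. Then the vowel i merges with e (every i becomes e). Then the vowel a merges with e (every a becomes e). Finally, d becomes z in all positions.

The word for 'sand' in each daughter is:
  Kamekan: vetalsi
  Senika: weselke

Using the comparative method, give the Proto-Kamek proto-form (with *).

*wetalki

Position 4: Kamekan has a, Senika has e. Kamekan preserves a here (none of its changes turn any other segment into a), so the proto-segment is *a.
Position 1: Kamekan has v, Senika has w. Senika preserves w here (none of its changes turn any other segment into w), so the proto-segment is *w.
Verify the candidate proto-form against each daughter:
Kamekan: *wetalki
  wetalki → vetalki   [unconditioned shift]
  vetalki → vetalsi   [palatalisation]
  giving Kamekan vetalsi.
Senika: start from *wetalki.
  rule 1 (intervocalic lenition): wetalki → wesalki
  rule 2 (vowel merger): wesalki → wesalke
  rule 3 (vowel merger): wesalke → weselke
  rule 4: no change — weselke
  ⇒ Senika weselke
Only *wetalki yields all of Kamekan vetalsi, Senika weselke.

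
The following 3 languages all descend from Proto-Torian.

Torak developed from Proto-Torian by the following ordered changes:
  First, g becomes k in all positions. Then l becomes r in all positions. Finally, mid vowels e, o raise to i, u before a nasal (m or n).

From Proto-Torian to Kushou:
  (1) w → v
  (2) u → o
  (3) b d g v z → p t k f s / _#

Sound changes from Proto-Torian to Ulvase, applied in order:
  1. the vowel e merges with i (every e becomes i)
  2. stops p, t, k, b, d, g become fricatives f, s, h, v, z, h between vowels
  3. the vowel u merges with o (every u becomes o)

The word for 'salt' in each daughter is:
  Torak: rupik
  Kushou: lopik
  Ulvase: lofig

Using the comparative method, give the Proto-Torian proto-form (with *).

Position 3: Torak has p, Kushou has p, Ulvase has f. Torak preserves p here (none of its changes turn any other segment into p), so the proto-segment is *p.
Position 2: Torak has u, Kushou has o, Ulvase has o. Taking the neighbouring segments as reconstructed: Torak u can only go back to *u; Kushou o could go back to *o or *u; Ulvase o could go back to *o or *u — the one source consistent with every daughter is *u.
Position 5: Torak has k, Kushou has k, Ulvase has g. Ulvase preserves g here (none of its changes turn any other segment into g), so the proto-segment is *g.
This points to *lupig. Verify forward in each daughter:
Torak: *lupig
  lupig → lupik   [unconditioned shift]
  lupik → rupik   [unconditioned shift]
  rupik (rule 3 does not apply)
  giving Torak rupik.
Kushou: *lupig
  lupig (rule 1 does not apply)
  lupig → lopig   [vowel merger]
  lopig → lopik   [final devoicing]
  giving Kushou lopik.
Ulvase: *lupig > lufig > lofig  (by intervocalic lenition, vowel merger)
No other proto-form is consistent with every reflex, so the reconstruction is *lupig.

*lupig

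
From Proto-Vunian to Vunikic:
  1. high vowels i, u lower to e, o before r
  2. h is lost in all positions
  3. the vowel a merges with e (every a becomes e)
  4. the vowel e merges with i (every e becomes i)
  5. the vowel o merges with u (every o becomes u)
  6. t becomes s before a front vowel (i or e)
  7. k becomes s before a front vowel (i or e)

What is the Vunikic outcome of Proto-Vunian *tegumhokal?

Vunikic: *tegumhokal > tegumokal > tegumokel > tigumokil > tigumukil > sigumukil > sigumusil  (by h-loss, vowel merger, vowel merger, vowel merger, palatalisation, palatalisation)

sigumusil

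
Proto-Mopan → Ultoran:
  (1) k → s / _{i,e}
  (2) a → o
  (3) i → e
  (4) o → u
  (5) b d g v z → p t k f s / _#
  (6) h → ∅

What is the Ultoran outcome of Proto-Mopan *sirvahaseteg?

servuusetek

Ultoran: start from *sirvahaseteg.
  rule 1: no change — sirvahaseteg
  rule 2 (vowel merger): sirvahaseteg → sirvohoseteg
  rule 3 (vowel merger): sirvohoseteg → servohoseteg
  rule 4 (vowel merger): servohoseteg → servuhuseteg
  rule 5 (final devoicing): servuhuseteg → servuhusetek
  rule 6 (h-loss): servuhusetek → servuusetek
  ⇒ Ultoran servuusetek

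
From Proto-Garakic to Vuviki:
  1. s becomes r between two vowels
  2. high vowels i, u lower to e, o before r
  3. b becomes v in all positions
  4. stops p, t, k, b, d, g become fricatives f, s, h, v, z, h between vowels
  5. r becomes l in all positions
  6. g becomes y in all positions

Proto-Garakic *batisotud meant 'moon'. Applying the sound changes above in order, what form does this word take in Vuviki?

vaselosud

Vuviki: start from *batisotud.
  rule 1 (rhotacism): batisotud → batirotud
  rule 2 (pre-rhotic lowering): batirotud → baterotud
  rule 3 (unconditioned shift): baterotud → vaterotud
  rule 4 (intervocalic lenition): vaterotud → vaserosud
  rule 5 (unconditioned shift): vaserosud → vaselosud
  rule 6: no change — vaselosud
  ⇒ Vuviki vaselosud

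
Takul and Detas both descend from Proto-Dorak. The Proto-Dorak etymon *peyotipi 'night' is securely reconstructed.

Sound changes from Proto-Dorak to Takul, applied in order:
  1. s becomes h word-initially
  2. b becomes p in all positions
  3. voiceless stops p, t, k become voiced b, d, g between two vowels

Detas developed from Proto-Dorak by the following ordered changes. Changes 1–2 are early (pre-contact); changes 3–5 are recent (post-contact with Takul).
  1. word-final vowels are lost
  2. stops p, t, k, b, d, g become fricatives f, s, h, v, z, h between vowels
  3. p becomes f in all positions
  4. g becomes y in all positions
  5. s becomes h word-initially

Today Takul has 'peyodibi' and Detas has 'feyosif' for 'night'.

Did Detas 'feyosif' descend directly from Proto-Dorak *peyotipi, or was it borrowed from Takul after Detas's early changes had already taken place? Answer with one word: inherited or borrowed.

inherited

If inherited, *peyotipi would pass through all of Detas's changes:
Detas: *peyotipi
  peyotipi → peyotip   [apocope]
  peyotip → peyosip   [intervocalic lenition]
  peyosip → feyosif   [unconditioned shift]
  feyosif (rule 4 does not apply)
  feyosif (rule 5 does not apply)
  giving Detas feyosif.
If borrowed from Takul 'peyodibi' after the early changes, it would undergo only the recent ones:
  rule 3 (unconditioned shift): peyodibi → feyodibi
  rule 4 (unconditioned shift): no change (feyodibi)
  rule 5 (debuccalisation): no change (feyodibi)
  ⇒ as a loan: feyodibi
Detas 'feyosif' matches the inherited outcome exactly, so it is an inherited cognate, not a loan.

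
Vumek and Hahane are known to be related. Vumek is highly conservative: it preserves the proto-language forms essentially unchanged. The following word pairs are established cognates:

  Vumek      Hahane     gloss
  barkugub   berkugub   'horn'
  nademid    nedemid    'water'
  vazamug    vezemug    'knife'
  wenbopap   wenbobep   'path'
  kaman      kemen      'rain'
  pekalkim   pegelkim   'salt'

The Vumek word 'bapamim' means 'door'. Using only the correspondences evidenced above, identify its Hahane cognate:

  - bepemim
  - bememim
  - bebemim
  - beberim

bebemim

wenbopap ~ wenbobep — Vumek a corresponds to Hahane e after a consonant, before a labial obstruent.
wenbopap ~ wenbobep — Vumek p corresponds to Hahane b between vowels (before a back vowel).
vazamug ~ vezemug, kaman ~ kemen — Vumek a corresponds to Hahane e after a consonant, before a nasal.
Applying these to Vumek 'bapamim':
  bapamim → bepamim   (a→e after a consonant, before a labial obstruent)
  bepamim → bebamim   (p→b between vowels (before a back vowel))
  bebamim → bebemim   (a→e after a consonant, before a nasal)
So the Hahane cognate is 'bebemim'.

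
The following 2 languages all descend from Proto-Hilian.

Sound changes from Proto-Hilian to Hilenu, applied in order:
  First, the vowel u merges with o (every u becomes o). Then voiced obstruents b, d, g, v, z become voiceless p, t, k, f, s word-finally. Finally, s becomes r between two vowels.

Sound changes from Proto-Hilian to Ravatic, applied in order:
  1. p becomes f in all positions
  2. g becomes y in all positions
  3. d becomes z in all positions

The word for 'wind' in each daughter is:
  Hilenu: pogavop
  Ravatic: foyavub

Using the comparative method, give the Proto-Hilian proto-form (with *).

*pogavub

Position 3: Hilenu has g, Ravatic has y. Hilenu preserves g here (none of its changes turn any other segment into g), so the proto-segment is *g.
Position 1: Hilenu has p, Ravatic has f. Taking the neighbouring segments as reconstructed: Hilenu p can only go back to *p; Ravatic f could go back to *p or *f — the one source consistent with every daughter is *p.
Continuing position by position gives *pogavub; check it forward:
Hilenu: *pogavub > pogavob > pogavop  (by vowel merger, final devoicing)
Ravatic: *pogavub > fogavub > foyavub  (by unconditioned shift, unconditioned shift)
No other proto-form is consistent with every reflex, so the reconstruction is *pogavub.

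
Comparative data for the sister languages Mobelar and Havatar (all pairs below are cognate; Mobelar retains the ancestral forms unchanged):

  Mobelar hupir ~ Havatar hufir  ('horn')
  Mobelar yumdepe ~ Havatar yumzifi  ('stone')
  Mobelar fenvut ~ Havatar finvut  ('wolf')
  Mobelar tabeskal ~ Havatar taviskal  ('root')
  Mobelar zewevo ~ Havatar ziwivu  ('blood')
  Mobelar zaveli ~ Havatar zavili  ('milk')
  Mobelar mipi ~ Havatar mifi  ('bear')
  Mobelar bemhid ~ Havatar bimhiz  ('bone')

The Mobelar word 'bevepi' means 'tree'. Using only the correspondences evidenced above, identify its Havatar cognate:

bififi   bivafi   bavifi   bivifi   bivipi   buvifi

zewevo ~ ziwivu — Mobelar e corresponds to Havatar i after a consonant, before a labial obstruent.
yumdepe ~ yumzifi — Mobelar e corresponds to Havatar i after a consonant, before a labial obstruent.
hupir ~ hufir, mipi ~ mifi — Mobelar p corresponds to Havatar f between vowels (before a front vowel).
Applying these to Mobelar 'bevepi':
  bevepi → bivepi   (e→i after a consonant, before a labial obstruent)
  bivepi → bivipi   (e→i after a consonant, before a labial obstruent)
  bivipi → bivifi   (p→f between vowels (before a front vowel))
So the Havatar cognate is 'bivifi'.

bivifi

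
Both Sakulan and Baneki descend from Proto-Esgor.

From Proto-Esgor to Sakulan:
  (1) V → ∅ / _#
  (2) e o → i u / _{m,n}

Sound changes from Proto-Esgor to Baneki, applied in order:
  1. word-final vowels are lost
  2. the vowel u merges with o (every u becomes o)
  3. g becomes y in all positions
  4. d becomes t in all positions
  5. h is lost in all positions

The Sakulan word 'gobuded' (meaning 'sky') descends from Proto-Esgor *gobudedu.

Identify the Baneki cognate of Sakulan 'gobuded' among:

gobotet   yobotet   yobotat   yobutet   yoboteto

Baneki: *gobudedu > gobuded > goboded > yoboded > yobotet  (by apocope, vowel merger, unconditioned shift, unconditioned shift)
Among the options, 'yobotet' alone shows every Baneki change applied in order.

yobotet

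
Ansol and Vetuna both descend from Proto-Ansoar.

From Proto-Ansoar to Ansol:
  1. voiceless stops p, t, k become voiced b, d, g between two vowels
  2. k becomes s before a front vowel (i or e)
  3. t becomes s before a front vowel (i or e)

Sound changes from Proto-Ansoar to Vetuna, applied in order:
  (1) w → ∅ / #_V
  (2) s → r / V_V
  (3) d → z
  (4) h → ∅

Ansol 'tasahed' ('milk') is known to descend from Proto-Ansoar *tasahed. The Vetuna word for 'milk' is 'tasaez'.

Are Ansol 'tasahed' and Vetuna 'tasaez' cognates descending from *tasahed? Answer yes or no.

Derive the expected Vetuna reflex of *tasahed:
Vetuna: *tasahed
  tasahed (rule 1 does not apply)
  tasahed → tarahed   [rhotacism]
  tarahed → tarahez   [unconditioned shift]
  tarahez → taraez   [h-loss]
  giving Vetuna taraez.
The regular Vetuna reflex would be 'taraez', but the attested form is 'tasaez'. The correspondence is irregular, so they are not cognates (the Vetuna form has a different source).

no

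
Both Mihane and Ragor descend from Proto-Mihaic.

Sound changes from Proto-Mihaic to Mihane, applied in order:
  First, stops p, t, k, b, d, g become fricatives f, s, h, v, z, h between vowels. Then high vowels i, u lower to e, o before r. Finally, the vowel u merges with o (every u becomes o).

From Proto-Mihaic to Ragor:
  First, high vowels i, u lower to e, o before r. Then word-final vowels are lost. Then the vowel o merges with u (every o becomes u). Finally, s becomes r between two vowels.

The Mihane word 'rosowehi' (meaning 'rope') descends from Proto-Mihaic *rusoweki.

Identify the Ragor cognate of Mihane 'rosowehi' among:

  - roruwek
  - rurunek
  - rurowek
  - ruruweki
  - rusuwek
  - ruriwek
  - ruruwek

ruruwek

Ragor: *rusoweki
  rusoweki (rule 1 does not apply)
  rusoweki → rusowek   [apocope]
  rusowek → rusuwek   [vowel merger]
  rusuwek → ruruwek   [rhotacism]
  giving Ragor ruruwek.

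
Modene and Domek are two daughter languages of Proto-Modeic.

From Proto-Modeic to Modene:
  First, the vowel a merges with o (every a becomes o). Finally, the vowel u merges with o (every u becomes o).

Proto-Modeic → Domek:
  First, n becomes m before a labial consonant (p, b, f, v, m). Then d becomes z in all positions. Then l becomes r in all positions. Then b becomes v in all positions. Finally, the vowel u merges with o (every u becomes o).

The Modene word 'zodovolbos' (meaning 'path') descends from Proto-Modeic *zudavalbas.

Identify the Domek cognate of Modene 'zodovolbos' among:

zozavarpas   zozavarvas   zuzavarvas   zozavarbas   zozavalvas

zozavarvas

Domek: *zudavalbas > zuzavalbas > zuzavarbas > zuzavarvas > zozavarvas  (by unconditioned shift, unconditioned shift, unconditioned shift, vowel merger)
Only 'zozavarvas' matches the regular Domek development of *zudavalbas.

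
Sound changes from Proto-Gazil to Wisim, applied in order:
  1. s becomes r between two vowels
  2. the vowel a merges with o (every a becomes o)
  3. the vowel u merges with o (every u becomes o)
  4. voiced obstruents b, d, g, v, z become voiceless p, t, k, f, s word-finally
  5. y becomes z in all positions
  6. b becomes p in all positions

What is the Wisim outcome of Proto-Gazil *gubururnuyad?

goporornozot

Wisim: start from *gubururnuyad.
  rule 1: no change — gubururnuyad
  rule 2 (vowel merger): gubururnuyad → gubururnuyod
  rule 3 (vowel merger): gubururnuyod → goborornoyod
  rule 4 (final devoicing): goborornoyod → goborornoyot
  rule 5 (unconditioned shift): goborornoyot → goborornozot
  rule 6 (unconditioned shift): goborornozot → goporornozot
  ⇒ Wisim goporornozot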